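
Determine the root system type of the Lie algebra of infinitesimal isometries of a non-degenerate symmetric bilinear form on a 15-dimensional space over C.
This is so(15) with 15 odd, which has dimension 15(15-1)/2 = 105 and rank (15-1)/2 = 7. In the classification of classical Lie algebras, the orthogonal algebra so(2n+1) in an odd number of variables has type B_n; here n = 7, so the Dynkin diagram is a chain of 7 nodes with a double edge at one end; the terminal node there is the unique short simple root (B_7). Hence the type is B_7.

B_7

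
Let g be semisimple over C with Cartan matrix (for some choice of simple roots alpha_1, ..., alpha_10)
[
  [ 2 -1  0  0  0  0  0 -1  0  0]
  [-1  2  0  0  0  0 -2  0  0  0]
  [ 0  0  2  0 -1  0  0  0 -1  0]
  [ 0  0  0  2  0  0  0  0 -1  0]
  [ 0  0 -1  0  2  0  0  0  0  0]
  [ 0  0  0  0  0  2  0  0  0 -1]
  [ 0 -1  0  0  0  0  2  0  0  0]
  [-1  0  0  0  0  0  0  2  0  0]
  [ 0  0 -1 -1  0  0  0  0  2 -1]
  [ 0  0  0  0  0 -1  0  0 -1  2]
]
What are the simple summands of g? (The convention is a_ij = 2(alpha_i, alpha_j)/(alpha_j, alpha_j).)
The diagram associated to this matrix has two connected components: the simple roots {alpha_1, alpha_2, alpha_7, alpha_8} form a chain of 4 nodes with a double edge at one end; the terminal node there is the unique short simple root (B_4), and {alpha_3, alpha_4, alpha_5, alpha_6, alpha_9, alpha_10} form a chain of 5 nodes with one extra node attached to the third node from one end (E_6). A semisimple Lie algebra decomposes uniquely as the direct sum of simple ideals, one per connected component of its Dynkin diagram, so g ≅ B_4 ⊕ E_6 (dimension 36 + 78 = 114).

B_4 (so(9)) ⊕ E_6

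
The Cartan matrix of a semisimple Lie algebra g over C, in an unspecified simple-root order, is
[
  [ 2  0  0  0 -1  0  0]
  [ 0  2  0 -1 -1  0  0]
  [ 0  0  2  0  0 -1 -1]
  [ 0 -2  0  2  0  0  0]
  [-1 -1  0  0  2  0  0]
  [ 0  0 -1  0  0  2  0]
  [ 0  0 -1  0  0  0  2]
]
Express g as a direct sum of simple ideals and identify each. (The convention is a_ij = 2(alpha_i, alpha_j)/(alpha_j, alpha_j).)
The diagram associated to this matrix has two connected components: the simple roots {alpha_3, alpha_6, alpha_7} form a chain of 3 nodes with single edges (A_3), and {alpha_1, alpha_2, alpha_4, alpha_5} form a chain of 4 nodes with a double edge at one end; the terminal node there is the unique long simple root (C_4). A semisimple Lie algebra decomposes uniquely as the direct sum of simple ideals, one per connected component of its Dynkin diagram, so g ≅ A_3 ⊕ C_4 (dimension 15 + 36 = 51).

A_3 + C_4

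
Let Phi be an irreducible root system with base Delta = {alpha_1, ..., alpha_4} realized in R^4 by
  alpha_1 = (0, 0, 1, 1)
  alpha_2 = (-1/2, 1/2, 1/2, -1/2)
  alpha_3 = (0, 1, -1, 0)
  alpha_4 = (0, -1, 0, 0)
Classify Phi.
Compute the Cartan integers a_ij = 2(alpha_i, alpha_j)/(alpha_j, alpha_j); the resulting 4x4 Cartan matrix is
[[2, 0, -1, 0], [0, 2, 0, -1], [-1, 0, 2, -2], [0, -1, -1, 2]].
The roots have two lengths (squared-length ratio 2:1); the short ones are alpha_{2,4}. The associated Dynkin diagram is a chain of 4 nodes with a double edge between the middle two (F_4), so the type is F_4.

F_4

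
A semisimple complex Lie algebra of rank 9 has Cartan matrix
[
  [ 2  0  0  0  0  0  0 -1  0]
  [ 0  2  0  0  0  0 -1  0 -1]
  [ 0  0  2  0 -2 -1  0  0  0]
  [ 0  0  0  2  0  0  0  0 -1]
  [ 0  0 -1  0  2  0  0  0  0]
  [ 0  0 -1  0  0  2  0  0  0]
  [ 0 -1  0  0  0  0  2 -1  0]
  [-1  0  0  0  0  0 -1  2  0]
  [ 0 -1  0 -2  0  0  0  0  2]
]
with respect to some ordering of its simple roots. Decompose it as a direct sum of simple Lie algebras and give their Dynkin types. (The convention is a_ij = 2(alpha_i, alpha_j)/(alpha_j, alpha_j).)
B3 + B6

The diagram associated to this matrix has two connected components: the simple roots {alpha_3, alpha_5, alpha_6} form a chain of 3 nodes with a double edge at one end; the terminal node there is the unique short simple root (B_3), and {alpha_1, alpha_2, alpha_4, alpha_7, alpha_8, alpha_9} form a chain of 6 nodes with a double edge at one end; the terminal node there is the unique short simple root (B_6). A semisimple Lie algebra decomposes uniquely as the direct sum of simple ideals, one per connected component of its Dynkin diagram, so g ≅ B_3 ⊕ B_6 (dimension 21 + 78 = 99).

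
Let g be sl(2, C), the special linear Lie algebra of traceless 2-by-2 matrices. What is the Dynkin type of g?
This is sl(2), which has dimension 2^2 - 1 = 3 and rank 2 - 1 = 1 (a Cartan subalgebra is the diagonal traceless matrices). In the classification of classical Lie algebras, the special linear algebra sl(n+1) has type A_n; here n = 1, so the Dynkin diagram is a chain of 1 nodes with single edges (A_1). Hence the type is A_1.

A_1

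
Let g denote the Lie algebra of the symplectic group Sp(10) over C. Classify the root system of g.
C5

This is sp(10), which has dimension 10(10+1)/2 = 55 and rank 10/2 = 5. In the classification of classical Lie algebras, the symplectic algebra sp(2n) has type C_n; here n = 5, so the Dynkin diagram is a chain of 5 nodes with a double edge at one end; the terminal node there is the unique long simple root (C_5). Hence the type is C_5.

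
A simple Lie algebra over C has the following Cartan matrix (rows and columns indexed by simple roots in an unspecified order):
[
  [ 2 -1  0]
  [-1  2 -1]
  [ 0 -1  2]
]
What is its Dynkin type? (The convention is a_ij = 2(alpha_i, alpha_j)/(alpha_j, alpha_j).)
A3

The matrix has rank 3 with 2's on the diagonal. Reading the off-diagonal entries as Dynkin edges (a single edge where a_ij = a_ji = -1; a double or triple edge where a_ij * a_ji = 2 or 3), the diagram is a chain of 3 nodes with single edges (A_3). One simple-root ordering that puts it in standard form is (alpha_1, alpha_2, alpha_3). So the algebra is type A_3, i.e. sl(4).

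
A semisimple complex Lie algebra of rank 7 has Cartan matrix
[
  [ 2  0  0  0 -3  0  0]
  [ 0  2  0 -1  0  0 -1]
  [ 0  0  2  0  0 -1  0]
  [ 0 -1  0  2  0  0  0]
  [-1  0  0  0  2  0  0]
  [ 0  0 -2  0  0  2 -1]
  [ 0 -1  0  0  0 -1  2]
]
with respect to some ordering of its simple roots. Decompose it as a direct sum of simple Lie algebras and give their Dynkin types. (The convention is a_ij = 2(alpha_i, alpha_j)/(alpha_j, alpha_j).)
The diagram associated to this matrix has two connected components: the simple roots {alpha_2, alpha_3, alpha_4, alpha_6, alpha_7} form a chain of 5 nodes with a double edge at one end; the terminal node there is the unique short simple root (B_5), and {alpha_1, alpha_5} form two nodes joined by a triple edge (G_2). A semisimple Lie algebra decomposes uniquely as the direct sum of simple ideals, one per connected component of its Dynkin diagram, so g ≅ B_5 ⊕ G_2 (dimension 55 + 14 = 69).

B_5 ⊕ G_2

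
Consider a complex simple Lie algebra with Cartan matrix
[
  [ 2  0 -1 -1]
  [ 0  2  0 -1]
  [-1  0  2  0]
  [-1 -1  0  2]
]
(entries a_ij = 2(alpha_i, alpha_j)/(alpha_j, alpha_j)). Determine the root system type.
The matrix has rank 4 with 2's on the diagonal. Reading the off-diagonal entries as Dynkin edges (a single edge where a_ij = a_ji = -1; a double or triple edge where a_ij * a_ji = 2 or 3), the diagram is a chain of 4 nodes with single edges (A_4). One simple-root ordering that puts it in standard form is (alpha_3, alpha_1, alpha_4, alpha_2). So the algebra is type A_4, i.e. sl(5).

type A_4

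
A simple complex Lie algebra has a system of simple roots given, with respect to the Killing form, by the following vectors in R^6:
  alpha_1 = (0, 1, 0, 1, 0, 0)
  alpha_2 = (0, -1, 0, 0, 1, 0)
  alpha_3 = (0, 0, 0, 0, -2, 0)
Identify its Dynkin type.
type C_3

Compute the Cartan integers a_ij = 2(alpha_i, alpha_j)/(alpha_j, alpha_j); the resulting 3x3 Cartan matrix is
[[2, -1, 0], [-1, 2, -1], [0, -2, 2]].
The roots have two lengths (squared-length ratio 2:1); the short ones are alpha_{1,2}. The associated Dynkin diagram is a chain of 3 nodes with a double edge at one end; the terminal node there is the unique long simple root (C_3), so the type is C_3 (the algebra sp(6)).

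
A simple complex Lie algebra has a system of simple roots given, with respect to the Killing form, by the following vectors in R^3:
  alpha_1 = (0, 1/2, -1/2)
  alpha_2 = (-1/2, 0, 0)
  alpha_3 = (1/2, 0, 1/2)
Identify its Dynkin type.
Compute the Cartan integers a_ij = 2(alpha_i, alpha_j)/(alpha_j, alpha_j); the resulting 3x3 Cartan matrix is
[[2, 0, -1], [0, 2, -1], [-1, -2, 2]].
The roots have two lengths (squared-length ratio 2:1); the short ones are alpha_{2}. The associated Dynkin diagram is a chain of 3 nodes with a double edge at one end; the terminal node there is the unique short simple root (B_3), so the type is B_3 (the algebra so(7)).

B3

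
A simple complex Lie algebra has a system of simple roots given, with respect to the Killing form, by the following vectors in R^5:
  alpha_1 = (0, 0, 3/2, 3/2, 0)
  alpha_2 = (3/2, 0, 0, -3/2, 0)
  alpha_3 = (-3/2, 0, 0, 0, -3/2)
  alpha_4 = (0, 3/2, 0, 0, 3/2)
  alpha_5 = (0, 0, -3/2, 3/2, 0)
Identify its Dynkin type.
type D_5

Compute the Cartan integers a_ij = 2(alpha_i, alpha_j)/(alpha_j, alpha_j); the resulting 5x5 Cartan matrix is
[[2, -1, 0, 0, 0], [-1, 2, -1, 0, -1], [0, -1, 2, -1, 0], [0, 0, -1, 2, 0], [0, -1, 0, 0, 2]].
All simple roots have the same length, so the diagram is simply laced. The associated Dynkin diagram is a chain of 3 nodes with a fork of two nodes at one end (D_5), so the type is D_5 (the algebra so(10)).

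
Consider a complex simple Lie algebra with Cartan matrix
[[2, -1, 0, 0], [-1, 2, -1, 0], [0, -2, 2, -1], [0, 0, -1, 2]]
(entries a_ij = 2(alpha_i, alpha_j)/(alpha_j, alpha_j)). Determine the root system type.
The matrix has rank 4 with 2's on the diagonal. Reading the off-diagonal entries as Dynkin edges (a single edge where a_ij = a_ji = -1; a double or triple edge where a_ij * a_ji = 2 or 3), the diagram is a chain of 4 nodes with a double edge between the middle two (F_4). One simple-root ordering that puts it in standard form is (alpha_4, alpha_3, alpha_2, alpha_1). So the algebra is type F_4.

F4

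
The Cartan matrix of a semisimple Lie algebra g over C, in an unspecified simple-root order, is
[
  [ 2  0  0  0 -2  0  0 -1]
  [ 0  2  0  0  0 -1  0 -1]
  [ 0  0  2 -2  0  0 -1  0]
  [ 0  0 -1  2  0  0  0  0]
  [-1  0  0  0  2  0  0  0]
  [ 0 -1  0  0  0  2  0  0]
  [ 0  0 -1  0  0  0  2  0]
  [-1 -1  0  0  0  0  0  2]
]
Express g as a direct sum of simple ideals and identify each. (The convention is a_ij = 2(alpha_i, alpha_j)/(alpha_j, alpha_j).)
B_3 ⊕ B_5

The diagram associated to this matrix has two connected components: the simple roots {alpha_3, alpha_4, alpha_7} form a chain of 3 nodes with a double edge at one end; the terminal node there is the unique short simple root (B_3), and {alpha_1, alpha_2, alpha_5, alpha_6, alpha_8} form a chain of 5 nodes with a double edge at one end; the terminal node there is the unique short simple root (B_5). A semisimple Lie algebra decomposes uniquely as the direct sum of simple ideals, one per connected component of its Dynkin diagram, so g ≅ B_3 ⊕ B_5 (dimension 21 + 55 = 76).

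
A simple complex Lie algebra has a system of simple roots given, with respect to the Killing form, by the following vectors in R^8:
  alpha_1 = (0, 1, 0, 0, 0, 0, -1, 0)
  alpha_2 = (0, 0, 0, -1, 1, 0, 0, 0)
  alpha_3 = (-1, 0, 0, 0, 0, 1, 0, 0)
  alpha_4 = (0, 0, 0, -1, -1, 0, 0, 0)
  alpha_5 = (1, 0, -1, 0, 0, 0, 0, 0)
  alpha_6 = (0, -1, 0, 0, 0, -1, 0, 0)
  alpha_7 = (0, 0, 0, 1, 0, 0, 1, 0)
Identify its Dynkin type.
Compute the Cartan integers a_ij = 2(alpha_i, alpha_j)/(alpha_j, alpha_j); the resulting 7x7 Cartan matrix is
[[2, 0, 0, 0, 0, -1, -1], [0, 2, 0, 0, 0, 0, -1], [0, 0, 2, 0, -1, -1, 0], [0, 0, 0, 2, 0, 0, -1], [0, 0, -1, 0, 2, 0, 0], [-1, 0, -1, 0, 0, 2, 0], [-1, -1, 0, -1, 0, 0, 2]].
All simple roots have the same length, so the diagram is simply laced. The associated Dynkin diagram is a chain of 5 nodes with a fork of two nodes at one end (D_7), so the type is D_7 (the algebra so(14)).

type D_7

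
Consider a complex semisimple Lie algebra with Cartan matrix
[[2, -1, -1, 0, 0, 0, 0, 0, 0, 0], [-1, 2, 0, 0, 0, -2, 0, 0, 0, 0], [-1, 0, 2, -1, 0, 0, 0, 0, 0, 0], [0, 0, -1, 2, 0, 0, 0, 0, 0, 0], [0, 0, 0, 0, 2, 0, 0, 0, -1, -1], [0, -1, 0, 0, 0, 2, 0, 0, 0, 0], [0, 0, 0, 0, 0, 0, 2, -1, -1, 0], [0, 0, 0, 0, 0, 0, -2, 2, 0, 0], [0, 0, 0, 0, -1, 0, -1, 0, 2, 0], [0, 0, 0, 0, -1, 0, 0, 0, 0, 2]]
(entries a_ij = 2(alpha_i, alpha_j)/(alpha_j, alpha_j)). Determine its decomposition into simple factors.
The diagram associated to this matrix has two connected components: the simple roots {alpha_1, alpha_2, alpha_3, alpha_4, alpha_6} form a chain of 5 nodes with a double edge at one end; the terminal node there is the unique short simple root (B_5), and {alpha_5, alpha_7, alpha_8, alpha_9, alpha_10} form a chain of 5 nodes with a double edge at one end; the terminal node there is the unique long simple root (C_5). A semisimple Lie algebra decomposes uniquely as the direct sum of simple ideals, one per connected component of its Dynkin diagram, so g ≅ B_5 ⊕ C_5 (dimension 55 + 55 = 110).

B_5 (so(11)) + C_5 (sp(10))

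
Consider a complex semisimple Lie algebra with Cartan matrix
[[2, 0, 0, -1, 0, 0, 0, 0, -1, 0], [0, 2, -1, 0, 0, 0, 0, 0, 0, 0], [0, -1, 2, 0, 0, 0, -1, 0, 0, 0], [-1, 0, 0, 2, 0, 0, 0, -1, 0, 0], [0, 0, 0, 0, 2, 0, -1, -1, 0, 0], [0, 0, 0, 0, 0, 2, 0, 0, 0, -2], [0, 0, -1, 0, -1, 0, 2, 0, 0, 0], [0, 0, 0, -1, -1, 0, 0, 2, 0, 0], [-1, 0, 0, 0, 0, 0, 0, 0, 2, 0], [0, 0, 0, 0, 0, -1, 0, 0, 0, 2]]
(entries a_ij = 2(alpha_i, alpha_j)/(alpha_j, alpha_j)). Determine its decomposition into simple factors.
type A_8 ⊕ type B_2

The diagram associated to this matrix has two connected components: the simple roots {alpha_1, alpha_2, alpha_3, alpha_4, alpha_5, alpha_7, alpha_8, alpha_9} form a chain of 8 nodes with single edges (A_8), and {alpha_6, alpha_10} form a chain of 2 nodes with a double edge at one end; the terminal node there is the unique short simple root (B_2). A semisimple Lie algebra decomposes uniquely as the direct sum of simple ideals, one per connected component of its Dynkin diagram, so g ≅ A_8 ⊕ B_2 (dimension 80 + 10 = 90).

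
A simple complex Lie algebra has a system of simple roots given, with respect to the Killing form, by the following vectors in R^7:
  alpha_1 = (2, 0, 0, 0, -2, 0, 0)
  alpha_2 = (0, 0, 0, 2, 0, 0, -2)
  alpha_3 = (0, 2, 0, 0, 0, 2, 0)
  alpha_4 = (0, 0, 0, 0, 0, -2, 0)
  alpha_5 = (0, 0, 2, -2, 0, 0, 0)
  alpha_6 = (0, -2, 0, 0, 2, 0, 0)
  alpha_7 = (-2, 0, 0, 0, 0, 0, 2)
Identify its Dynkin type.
B7

Compute the Cartan integers a_ij = 2(alpha_i, alpha_j)/(alpha_j, alpha_j); the resulting 7x7 Cartan matrix is
[[2, 0, 0, 0, 0, -1, -1], [0, 2, 0, 0, -1, 0, -1], [0, 0, 2, -2, 0, -1, 0], [0, 0, -1, 2, 0, 0, 0], [0, -1, 0, 0, 2, 0, 0], [-1, 0, -1, 0, 0, 2, 0], [-1, -1, 0, 0, 0, 0, 2]].
The roots have two lengths (squared-length ratio 2:1); the short ones are alpha_{4}. The associated Dynkin diagram is a chain of 7 nodes with a double edge at one end; the terminal node there is the unique short simple root (B_7), so the type is B_7 (the algebra so(15)).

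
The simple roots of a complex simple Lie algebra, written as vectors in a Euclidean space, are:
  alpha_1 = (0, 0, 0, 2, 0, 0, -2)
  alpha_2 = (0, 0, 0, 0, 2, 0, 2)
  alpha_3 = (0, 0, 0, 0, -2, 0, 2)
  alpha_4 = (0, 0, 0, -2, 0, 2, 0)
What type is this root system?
Compute the Cartan integers a_ij = 2(alpha_i, alpha_j)/(alpha_j, alpha_j); the resulting 4x4 Cartan matrix is
[[2, -1, -1, -1], [-1, 2, 0, 0], [-1, 0, 2, 0], [-1, 0, 0, 2]].
All simple roots have the same length, so the diagram is simply laced. The associated Dynkin diagram is a chain of 2 nodes with a fork of two nodes at one end (D_4), so the type is D_4 (the algebra so(8)).

D_4 (so(8))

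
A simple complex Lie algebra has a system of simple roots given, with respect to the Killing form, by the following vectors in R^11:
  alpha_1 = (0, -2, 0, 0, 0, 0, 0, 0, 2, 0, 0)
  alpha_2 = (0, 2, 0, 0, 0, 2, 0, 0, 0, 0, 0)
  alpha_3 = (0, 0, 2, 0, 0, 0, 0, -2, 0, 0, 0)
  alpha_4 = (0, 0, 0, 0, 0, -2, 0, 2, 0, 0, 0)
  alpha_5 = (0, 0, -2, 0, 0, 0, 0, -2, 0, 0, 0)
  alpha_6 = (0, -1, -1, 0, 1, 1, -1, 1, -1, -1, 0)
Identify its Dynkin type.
Compute the Cartan integers a_ij = 2(alpha_i, alpha_j)/(alpha_j, alpha_j); the resulting 6x6 Cartan matrix is
[[2, -1, 0, 0, 0, 0], [-1, 2, 0, -1, 0, 0], [0, 0, 2, -1, 0, -1], [0, -1, -1, 2, -1, 0], [0, 0, 0, -1, 2, 0], [0, 0, -1, 0, 0, 2]].
All simple roots have the same length, so the diagram is simply laced. The associated Dynkin diagram is a chain of 5 nodes with one extra node attached to the third node from one end (E_6), so the type is E_6.

E_6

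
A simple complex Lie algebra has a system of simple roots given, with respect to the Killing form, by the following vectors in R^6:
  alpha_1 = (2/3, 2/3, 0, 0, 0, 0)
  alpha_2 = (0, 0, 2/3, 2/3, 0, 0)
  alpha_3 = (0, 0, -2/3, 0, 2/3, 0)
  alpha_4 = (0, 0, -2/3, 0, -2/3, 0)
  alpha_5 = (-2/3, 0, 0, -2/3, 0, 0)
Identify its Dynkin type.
D5

Compute the Cartan integers a_ij = 2(alpha_i, alpha_j)/(alpha_j, alpha_j); the resulting 5x5 Cartan matrix is
[[2, 0, 0, 0, -1], [0, 2, -1, -1, -1], [0, -1, 2, 0, 0], [0, -1, 0, 2, 0], [-1, -1, 0, 0, 2]].
All simple roots have the same length, so the diagram is simply laced. The associated Dynkin diagram is a chain of 3 nodes with a fork of two nodes at one end (D_5), so the type is D_5 (the algebra so(10)).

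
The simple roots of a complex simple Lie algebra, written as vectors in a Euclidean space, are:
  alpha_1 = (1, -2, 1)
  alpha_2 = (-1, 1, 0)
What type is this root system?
Compute the Cartan integers a_ij = 2(alpha_i, alpha_j)/(alpha_j, alpha_j); the resulting 2x2 Cartan matrix is
[[2, -3], [-1, 2]].
The roots have two lengths (squared-length ratio 3:1); the short ones are alpha_{2}. The associated Dynkin diagram is two nodes joined by a triple edge (G_2), so the type is G_2.

G2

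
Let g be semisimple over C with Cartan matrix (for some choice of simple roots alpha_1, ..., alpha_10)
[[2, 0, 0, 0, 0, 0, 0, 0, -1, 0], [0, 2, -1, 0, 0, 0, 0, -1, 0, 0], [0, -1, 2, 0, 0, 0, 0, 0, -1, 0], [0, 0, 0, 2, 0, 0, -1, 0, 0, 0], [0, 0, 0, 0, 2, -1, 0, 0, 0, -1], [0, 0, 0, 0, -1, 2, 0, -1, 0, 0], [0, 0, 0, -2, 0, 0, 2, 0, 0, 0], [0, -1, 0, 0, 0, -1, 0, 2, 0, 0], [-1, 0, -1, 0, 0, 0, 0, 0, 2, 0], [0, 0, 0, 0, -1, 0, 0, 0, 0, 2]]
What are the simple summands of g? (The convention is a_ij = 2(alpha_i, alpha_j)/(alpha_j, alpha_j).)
A_8 + B_2

The diagram associated to this matrix has two connected components: the simple roots {alpha_1, alpha_2, alpha_3, alpha_5, alpha_6, alpha_8, alpha_9, alpha_10} form a chain of 8 nodes with single edges (A_8), and {alpha_4, alpha_7} form a chain of 2 nodes with a double edge at one end; the terminal node there is the unique short simple root (B_2). A semisimple Lie algebra decomposes uniquely as the direct sum of simple ideals, one per connected component of its Dynkin diagram, so g ≅ A_8 ⊕ B_2 (dimension 80 + 10 = 90).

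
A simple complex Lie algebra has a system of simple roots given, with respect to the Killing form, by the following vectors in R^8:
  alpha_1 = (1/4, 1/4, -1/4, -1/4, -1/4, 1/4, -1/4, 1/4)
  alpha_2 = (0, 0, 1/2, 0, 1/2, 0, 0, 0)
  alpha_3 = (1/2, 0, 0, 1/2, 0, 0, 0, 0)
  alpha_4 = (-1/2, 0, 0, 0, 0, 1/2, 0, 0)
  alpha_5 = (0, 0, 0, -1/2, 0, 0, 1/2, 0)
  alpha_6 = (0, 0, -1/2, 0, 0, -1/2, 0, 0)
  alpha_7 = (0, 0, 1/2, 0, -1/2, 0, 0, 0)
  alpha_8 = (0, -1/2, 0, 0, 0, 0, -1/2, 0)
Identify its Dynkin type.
E8

Compute the Cartan integers a_ij = 2(alpha_i, alpha_j)/(alpha_j, alpha_j); the resulting 8x8 Cartan matrix is
[[2, -1, 0, 0, 0, 0, 0, 0], [-1, 2, 0, 0, 0, -1, 0, 0], [0, 0, 2, -1, -1, 0, 0, 0], [0, 0, -1, 2, 0, -1, 0, 0], [0, 0, -1, 0, 2, 0, 0, -1], [0, -1, 0, -1, 0, 2, -1, 0], [0, 0, 0, 0, 0, -1, 2, 0], [0, 0, 0, 0, -1, 0, 0, 2]].
All simple roots have the same length, so the diagram is simply laced. The associated Dynkin diagram is a chain of 7 nodes with one extra node attached to the third node from one end (E_8), so the type is E_8.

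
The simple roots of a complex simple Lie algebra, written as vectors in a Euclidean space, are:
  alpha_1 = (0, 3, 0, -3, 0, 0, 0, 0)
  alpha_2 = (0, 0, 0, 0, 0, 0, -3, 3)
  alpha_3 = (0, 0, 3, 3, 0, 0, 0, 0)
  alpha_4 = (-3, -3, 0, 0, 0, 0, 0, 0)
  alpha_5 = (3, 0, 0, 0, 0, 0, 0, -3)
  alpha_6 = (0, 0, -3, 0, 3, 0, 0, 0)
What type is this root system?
Compute the Cartan integers a_ij = 2(alpha_i, alpha_j)/(alpha_j, alpha_j); the resulting 6x6 Cartan matrix is
[[2, 0, -1, -1, 0, 0], [0, 2, 0, 0, -1, 0], [-1, 0, 2, 0, 0, -1], [-1, 0, 0, 2, -1, 0], [0, -1, 0, -1, 2, 0], [0, 0, -1, 0, 0, 2]].
All simple roots have the same length, so the diagram is simply laced. The associated Dynkin diagram is a chain of 6 nodes with single edges (A_6), so the type is A_6 (the algebra sl(7)).

A_6 (sl(7))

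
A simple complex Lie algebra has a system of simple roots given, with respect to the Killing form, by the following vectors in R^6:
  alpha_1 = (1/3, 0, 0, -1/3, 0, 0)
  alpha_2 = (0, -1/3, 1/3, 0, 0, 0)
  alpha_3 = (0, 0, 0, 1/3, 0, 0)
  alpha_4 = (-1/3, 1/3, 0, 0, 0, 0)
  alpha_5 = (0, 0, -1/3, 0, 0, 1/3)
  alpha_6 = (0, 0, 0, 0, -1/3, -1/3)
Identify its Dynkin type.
Compute the Cartan integers a_ij = 2(alpha_i, alpha_j)/(alpha_j, alpha_j); the resulting 6x6 Cartan matrix is
[[2, 0, -2, -1, 0, 0], [0, 2, 0, -1, -1, 0], [-1, 0, 2, 0, 0, 0], [-1, -1, 0, 2, 0, 0], [0, -1, 0, 0, 2, -1], [0, 0, 0, 0, -1, 2]].
The roots have two lengths (squared-length ratio 2:1); the short ones are alpha_{3}. The associated Dynkin diagram is a chain of 6 nodes with a double edge at one end; the terminal node there is the unique short simple root (B_6), so the type is B_6 (the algebra so(13)).

B_6 (so(13))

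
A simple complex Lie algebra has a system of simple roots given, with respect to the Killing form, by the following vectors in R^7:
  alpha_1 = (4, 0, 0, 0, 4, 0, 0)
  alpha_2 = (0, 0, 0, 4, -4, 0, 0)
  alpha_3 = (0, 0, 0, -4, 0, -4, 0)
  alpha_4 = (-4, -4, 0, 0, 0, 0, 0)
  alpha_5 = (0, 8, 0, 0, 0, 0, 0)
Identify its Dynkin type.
C5

Compute the Cartan integers a_ij = 2(alpha_i, alpha_j)/(alpha_j, alpha_j); the resulting 5x5 Cartan matrix is
[[2, -1, 0, -1, 0], [-1, 2, -1, 0, 0], [0, -1, 2, 0, 0], [-1, 0, 0, 2, -1], [0, 0, 0, -2, 2]].
The roots have two lengths (squared-length ratio 2:1); the short ones are alpha_{1,2,3,4}. The associated Dynkin diagram is a chain of 5 nodes with a double edge at one end; the terminal node there is the unique long simple root (C_5), so the type is C_5 (the algebra sp(10)).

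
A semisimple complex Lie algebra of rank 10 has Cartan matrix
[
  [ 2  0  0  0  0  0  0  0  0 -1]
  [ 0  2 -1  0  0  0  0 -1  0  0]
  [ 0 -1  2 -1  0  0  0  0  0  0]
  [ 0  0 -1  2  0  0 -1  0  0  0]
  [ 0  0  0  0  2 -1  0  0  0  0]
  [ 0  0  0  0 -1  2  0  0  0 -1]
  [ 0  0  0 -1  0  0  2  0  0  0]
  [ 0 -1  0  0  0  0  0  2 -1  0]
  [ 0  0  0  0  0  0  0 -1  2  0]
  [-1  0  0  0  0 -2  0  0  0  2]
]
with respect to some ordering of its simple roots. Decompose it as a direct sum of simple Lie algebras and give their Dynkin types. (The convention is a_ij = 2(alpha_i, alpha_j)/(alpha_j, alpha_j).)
The diagram associated to this matrix has two connected components: the simple roots {alpha_2, alpha_3, alpha_4, alpha_7, alpha_8, alpha_9} form a chain of 6 nodes with single edges (A_6), and {alpha_1, alpha_5, alpha_6, alpha_10} form a chain of 4 nodes with a double edge between the middle two (F_4). A semisimple Lie algebra decomposes uniquely as the direct sum of simple ideals, one per connected component of its Dynkin diagram, so g ≅ A_6 ⊕ F_4 (dimension 48 + 52 = 100).

type A_6 ⊕ type F_4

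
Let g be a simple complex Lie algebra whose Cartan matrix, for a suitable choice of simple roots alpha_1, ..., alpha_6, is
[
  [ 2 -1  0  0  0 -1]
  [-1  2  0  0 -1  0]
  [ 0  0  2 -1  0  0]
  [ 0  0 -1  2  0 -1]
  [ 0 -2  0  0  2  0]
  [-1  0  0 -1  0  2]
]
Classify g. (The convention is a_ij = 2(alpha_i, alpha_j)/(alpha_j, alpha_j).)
C_6

The matrix has rank 6 with 2's on the diagonal. Reading the off-diagonal entries as Dynkin edges (a single edge where a_ij = a_ji = -1; a double or triple edge where a_ij * a_ji = 2 or 3), the diagram is a chain of 6 nodes with a double edge at one end; the terminal node there is the unique long simple root (C_6). One simple-root ordering that puts it in standard form is (alpha_3, alpha_4, alpha_6, alpha_1, alpha_2, alpha_5). So the algebra is type C_6, i.e. sp(12).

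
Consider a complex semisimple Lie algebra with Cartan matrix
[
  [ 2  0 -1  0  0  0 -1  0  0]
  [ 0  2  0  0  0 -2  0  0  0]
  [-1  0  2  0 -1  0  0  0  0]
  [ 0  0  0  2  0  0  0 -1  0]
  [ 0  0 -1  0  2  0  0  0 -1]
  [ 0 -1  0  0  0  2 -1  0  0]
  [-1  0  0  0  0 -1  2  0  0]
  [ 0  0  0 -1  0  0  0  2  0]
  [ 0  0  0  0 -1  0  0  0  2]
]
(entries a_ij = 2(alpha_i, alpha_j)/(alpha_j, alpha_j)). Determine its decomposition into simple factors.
The diagram associated to this matrix has two connected components: the simple roots {alpha_4, alpha_8} form a chain of 2 nodes with single edges (A_2), and {alpha_1, alpha_2, alpha_3, alpha_5, alpha_6, alpha_7, alpha_9} form a chain of 7 nodes with a double edge at one end; the terminal node there is the unique long simple root (C_7). A semisimple Lie algebra decomposes uniquely as the direct sum of simple ideals, one per connected component of its Dynkin diagram, so g ≅ A_2 ⊕ C_7 (dimension 8 + 105 = 113).

A2 + C7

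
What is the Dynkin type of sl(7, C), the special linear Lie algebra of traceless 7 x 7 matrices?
This is sl(7), which has dimension 7^2 - 1 = 48 and rank 7 - 1 = 6 (a Cartan subalgebra is the diagonal traceless matrices). In the classification of classical Lie algebras, the special linear algebra sl(n+1) has type A_n; here n = 6, so the Dynkin diagram is a chain of 6 nodes with single edges (A_6). Hence the type is A_6.

type A_6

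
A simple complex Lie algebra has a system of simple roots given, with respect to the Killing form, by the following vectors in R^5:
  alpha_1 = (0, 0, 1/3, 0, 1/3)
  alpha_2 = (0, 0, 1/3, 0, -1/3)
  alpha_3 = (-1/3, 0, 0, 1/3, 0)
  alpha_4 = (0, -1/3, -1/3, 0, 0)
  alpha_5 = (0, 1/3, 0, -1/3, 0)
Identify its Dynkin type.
Compute the Cartan integers a_ij = 2(alpha_i, alpha_j)/(alpha_j, alpha_j); the resulting 5x5 Cartan matrix is
[[2, 0, 0, -1, 0], [0, 2, 0, -1, 0], [0, 0, 2, 0, -1], [-1, -1, 0, 2, -1], [0, 0, -1, -1, 2]].
All simple roots have the same length, so the diagram is simply laced. The associated Dynkin diagram is a chain of 3 nodes with a fork of two nodes at one end (D_5), so the type is D_5 (the algebra so(10)).

D_5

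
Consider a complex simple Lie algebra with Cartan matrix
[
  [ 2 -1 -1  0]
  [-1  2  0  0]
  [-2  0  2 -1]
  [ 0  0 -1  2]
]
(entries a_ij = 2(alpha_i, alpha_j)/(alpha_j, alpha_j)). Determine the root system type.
The matrix has rank 4 with 2's on the diagonal. Reading the off-diagonal entries as Dynkin edges (a single edge where a_ij = a_ji = -1; a double or triple edge where a_ij * a_ji = 2 or 3), the diagram is a chain of 4 nodes with a double edge between the middle two (F_4). One simple-root ordering that puts it in standard form is (alpha_4, alpha_3, alpha_1, alpha_2). So the algebra is type F_4.

F_4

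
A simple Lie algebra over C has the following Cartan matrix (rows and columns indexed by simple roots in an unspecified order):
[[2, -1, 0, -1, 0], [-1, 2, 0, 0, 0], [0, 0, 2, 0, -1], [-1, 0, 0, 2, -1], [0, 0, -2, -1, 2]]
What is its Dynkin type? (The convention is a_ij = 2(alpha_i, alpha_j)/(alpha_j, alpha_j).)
B_5 (so(11))

The matrix has rank 5 with 2's on the diagonal. Reading the off-diagonal entries as Dynkin edges (a single edge where a_ij = a_ji = -1; a double or triple edge where a_ij * a_ji = 2 or 3), the diagram is a chain of 5 nodes with a double edge at one end; the terminal node there is the unique short simple root (B_5). One simple-root ordering that puts it in standard form is (alpha_2, alpha_1, alpha_4, alpha_5, alpha_3). So the algebra is type B_5, i.e. so(11).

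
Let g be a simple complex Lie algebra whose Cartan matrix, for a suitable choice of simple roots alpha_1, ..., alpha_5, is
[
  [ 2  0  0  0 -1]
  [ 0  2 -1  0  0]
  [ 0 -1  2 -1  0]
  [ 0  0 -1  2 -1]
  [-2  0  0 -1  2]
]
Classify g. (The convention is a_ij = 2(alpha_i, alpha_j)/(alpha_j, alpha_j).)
The matrix has rank 5 with 2's on the diagonal. Reading the off-diagonal entries as Dynkin edges (a single edge where a_ij = a_ji = -1; a double or triple edge where a_ij * a_ji = 2 or 3), the diagram is a chain of 5 nodes with a double edge at one end; the terminal node there is the unique short simple root (B_5). One simple-root ordering that puts it in standard form is (alpha_2, alpha_3, alpha_4, alpha_5, alpha_1). So the algebra is type B_5, i.e. so(11).

type B_5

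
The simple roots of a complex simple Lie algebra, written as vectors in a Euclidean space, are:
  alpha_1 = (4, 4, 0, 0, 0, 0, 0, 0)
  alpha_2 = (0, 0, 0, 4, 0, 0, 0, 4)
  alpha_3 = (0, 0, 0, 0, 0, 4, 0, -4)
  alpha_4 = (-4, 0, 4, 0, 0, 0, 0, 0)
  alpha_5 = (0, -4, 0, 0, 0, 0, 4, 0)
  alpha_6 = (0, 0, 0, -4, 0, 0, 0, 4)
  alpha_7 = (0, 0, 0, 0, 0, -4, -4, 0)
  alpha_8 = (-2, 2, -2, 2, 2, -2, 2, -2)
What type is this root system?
Compute the Cartan integers a_ij = 2(alpha_i, alpha_j)/(alpha_j, alpha_j); the resulting 8x8 Cartan matrix is
[[2, 0, 0, -1, -1, 0, 0, 0], [0, 2, -1, 0, 0, 0, 0, 0], [0, -1, 2, 0, 0, -1, -1, 0], [-1, 0, 0, 2, 0, 0, 0, 0], [-1, 0, 0, 0, 2, 0, -1, 0], [0, 0, -1, 0, 0, 2, 0, -1], [0, 0, -1, 0, -1, 0, 2, 0], [0, 0, 0, 0, 0, -1, 0, 2]].
All simple roots have the same length, so the diagram is simply laced. The associated Dynkin diagram is a chain of 7 nodes with one extra node attached to the third node from one end (E_8), so the type is E_8.

E8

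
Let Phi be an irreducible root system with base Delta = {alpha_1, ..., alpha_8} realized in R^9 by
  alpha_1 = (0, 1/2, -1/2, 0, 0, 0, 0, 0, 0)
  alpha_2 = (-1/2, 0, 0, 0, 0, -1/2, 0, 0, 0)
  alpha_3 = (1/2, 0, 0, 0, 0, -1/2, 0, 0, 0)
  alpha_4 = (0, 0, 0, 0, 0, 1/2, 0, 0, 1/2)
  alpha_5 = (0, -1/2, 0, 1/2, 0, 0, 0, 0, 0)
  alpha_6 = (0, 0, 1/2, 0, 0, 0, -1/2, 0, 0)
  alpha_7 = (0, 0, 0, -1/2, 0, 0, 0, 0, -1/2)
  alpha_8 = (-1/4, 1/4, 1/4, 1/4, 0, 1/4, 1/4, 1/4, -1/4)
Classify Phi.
Compute the Cartan integers a_ij = 2(alpha_i, alpha_j)/(alpha_j, alpha_j); the resulting 8x8 Cartan matrix is
[[2, 0, 0, 0, -1, -1, 0, 0], [0, 2, 0, -1, 0, 0, 0, 0], [0, 0, 2, -1, 0, 0, 0, -1], [0, -1, -1, 2, 0, 0, -1, 0], [-1, 0, 0, 0, 2, 0, -1, 0], [-1, 0, 0, 0, 0, 2, 0, 0], [0, 0, 0, -1, -1, 0, 2, 0], [0, 0, -1, 0, 0, 0, 0, 2]].
All simple roots have the same length, so the diagram is simply laced. The associated Dynkin diagram is a chain of 7 nodes with one extra node attached to the third node from one end (E_8), so the type is E_8.

type E_8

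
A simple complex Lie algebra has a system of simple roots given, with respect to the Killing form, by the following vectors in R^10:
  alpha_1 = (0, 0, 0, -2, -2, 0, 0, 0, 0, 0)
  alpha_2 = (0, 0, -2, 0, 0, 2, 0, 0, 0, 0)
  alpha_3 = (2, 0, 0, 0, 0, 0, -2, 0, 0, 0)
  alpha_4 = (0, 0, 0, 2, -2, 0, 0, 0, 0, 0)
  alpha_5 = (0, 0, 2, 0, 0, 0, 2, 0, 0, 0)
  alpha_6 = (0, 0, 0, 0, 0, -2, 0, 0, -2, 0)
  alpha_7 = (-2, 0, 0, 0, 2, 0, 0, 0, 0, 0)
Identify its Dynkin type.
D_7

Compute the Cartan integers a_ij = 2(alpha_i, alpha_j)/(alpha_j, alpha_j); the resulting 7x7 Cartan matrix is
[[2, 0, 0, 0, 0, 0, -1], [0, 2, 0, 0, -1, -1, 0], [0, 0, 2, 0, -1, 0, -1], [0, 0, 0, 2, 0, 0, -1], [0, -1, -1, 0, 2, 0, 0], [0, -1, 0, 0, 0, 2, 0], [-1, 0, -1, -1, 0, 0, 2]].
All simple roots have the same length, so the diagram is simply laced. The associated Dynkin diagram is a chain of 5 nodes with a fork of two nodes at one end (D_7), so the type is D_7 (the algebra so(14)).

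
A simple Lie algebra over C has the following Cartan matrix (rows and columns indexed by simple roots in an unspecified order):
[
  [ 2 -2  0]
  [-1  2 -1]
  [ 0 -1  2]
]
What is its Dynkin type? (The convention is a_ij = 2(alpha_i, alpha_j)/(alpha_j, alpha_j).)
type C_3

The matrix has rank 3 with 2's on the diagonal. Reading the off-diagonal entries as Dynkin edges (a single edge where a_ij = a_ji = -1; a double or triple edge where a_ij * a_ji = 2 or 3), the diagram is a chain of 3 nodes with a double edge at one end; the terminal node there is the unique long simple root (C_3). One simple-root ordering that puts it in standard form is (alpha_3, alpha_2, alpha_1). So the algebra is type C_3, i.e. sp(6).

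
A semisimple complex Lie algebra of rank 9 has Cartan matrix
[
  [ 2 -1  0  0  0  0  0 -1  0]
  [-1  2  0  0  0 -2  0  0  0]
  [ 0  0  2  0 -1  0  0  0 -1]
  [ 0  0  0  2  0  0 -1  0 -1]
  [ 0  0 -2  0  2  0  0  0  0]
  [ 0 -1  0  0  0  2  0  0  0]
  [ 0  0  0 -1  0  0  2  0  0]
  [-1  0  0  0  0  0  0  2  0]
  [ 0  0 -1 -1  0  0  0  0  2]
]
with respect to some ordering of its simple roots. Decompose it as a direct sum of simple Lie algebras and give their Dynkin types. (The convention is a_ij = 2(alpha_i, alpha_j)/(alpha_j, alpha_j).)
B_4 (so(9)) + C_5 (sp(10))

The diagram associated to this matrix has two connected components: the simple roots {alpha_1, alpha_2, alpha_6, alpha_8} form a chain of 4 nodes with a double edge at one end; the terminal node there is the unique short simple root (B_4), and {alpha_3, alpha_4, alpha_5, alpha_7, alpha_9} form a chain of 5 nodes with a double edge at one end; the terminal node there is the unique long simple root (C_5). A semisimple Lie algebra decomposes uniquely as the direct sum of simple ideals, one per connected component of its Dynkin diagram, so g ≅ B_4 ⊕ C_5 (dimension 36 + 55 = 91).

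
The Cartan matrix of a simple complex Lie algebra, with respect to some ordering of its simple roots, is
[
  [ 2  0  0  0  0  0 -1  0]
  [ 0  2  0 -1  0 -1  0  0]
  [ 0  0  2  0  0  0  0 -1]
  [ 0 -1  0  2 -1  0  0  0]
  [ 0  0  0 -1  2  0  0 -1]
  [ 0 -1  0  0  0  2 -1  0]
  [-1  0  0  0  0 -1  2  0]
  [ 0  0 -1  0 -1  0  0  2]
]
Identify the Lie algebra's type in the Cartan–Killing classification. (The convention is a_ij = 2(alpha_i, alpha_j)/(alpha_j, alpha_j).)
The matrix has rank 8 with 2's on the diagonal. Reading the off-diagonal entries as Dynkin edges (a single edge where a_ij = a_ji = -1; a double or triple edge where a_ij * a_ji = 2 or 3), the diagram is a chain of 8 nodes with single edges (A_8). One simple-root ordering that puts it in standard form is (alpha_3, alpha_8, alpha_5, alpha_4, alpha_2, alpha_6, alpha_7, alpha_1). So the algebra is type A_8, i.e. sl(9).

type A_8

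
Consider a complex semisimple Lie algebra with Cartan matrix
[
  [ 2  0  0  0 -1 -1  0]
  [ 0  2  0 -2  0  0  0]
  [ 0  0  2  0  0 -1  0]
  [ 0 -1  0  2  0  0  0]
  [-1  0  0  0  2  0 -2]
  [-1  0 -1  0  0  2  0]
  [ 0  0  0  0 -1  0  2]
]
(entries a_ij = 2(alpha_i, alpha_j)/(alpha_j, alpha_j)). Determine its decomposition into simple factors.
B2 ⊕ B5

The diagram associated to this matrix has two connected components: the simple roots {alpha_2, alpha_4} form a chain of 2 nodes with a double edge at one end; the terminal node there is the unique short simple root (B_2), and {alpha_1, alpha_3, alpha_5, alpha_6, alpha_7} form a chain of 5 nodes with a double edge at one end; the terminal node there is the unique short simple root (B_5). A semisimple Lie algebra decomposes uniquely as the direct sum of simple ideals, one per connected component of its Dynkin diagram, so g ≅ B_2 ⊕ B_5 (dimension 10 + 55 = 65).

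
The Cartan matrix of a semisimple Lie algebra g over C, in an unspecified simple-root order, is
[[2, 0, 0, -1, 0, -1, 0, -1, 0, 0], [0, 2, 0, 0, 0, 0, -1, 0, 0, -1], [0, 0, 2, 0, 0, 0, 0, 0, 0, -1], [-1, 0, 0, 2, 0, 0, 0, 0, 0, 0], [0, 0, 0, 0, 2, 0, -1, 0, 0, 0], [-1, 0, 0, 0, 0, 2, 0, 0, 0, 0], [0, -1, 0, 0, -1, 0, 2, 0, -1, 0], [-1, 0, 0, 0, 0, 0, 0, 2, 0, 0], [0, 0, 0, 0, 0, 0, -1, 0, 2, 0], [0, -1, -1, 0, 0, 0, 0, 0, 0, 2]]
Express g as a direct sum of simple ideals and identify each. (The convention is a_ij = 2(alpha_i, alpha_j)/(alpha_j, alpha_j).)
The diagram associated to this matrix has two connected components: the simple roots {alpha_1, alpha_4, alpha_6, alpha_8} form a chain of 2 nodes with a fork of two nodes at one end (D_4), and {alpha_2, alpha_3, alpha_5, alpha_7, alpha_9, alpha_10} form a chain of 4 nodes with a fork of two nodes at one end (D_6). A semisimple Lie algebra decomposes uniquely as the direct sum of simple ideals, one per connected component of its Dynkin diagram, so g ≅ D_4 ⊕ D_6 (dimension 28 + 66 = 94).

D4 + D6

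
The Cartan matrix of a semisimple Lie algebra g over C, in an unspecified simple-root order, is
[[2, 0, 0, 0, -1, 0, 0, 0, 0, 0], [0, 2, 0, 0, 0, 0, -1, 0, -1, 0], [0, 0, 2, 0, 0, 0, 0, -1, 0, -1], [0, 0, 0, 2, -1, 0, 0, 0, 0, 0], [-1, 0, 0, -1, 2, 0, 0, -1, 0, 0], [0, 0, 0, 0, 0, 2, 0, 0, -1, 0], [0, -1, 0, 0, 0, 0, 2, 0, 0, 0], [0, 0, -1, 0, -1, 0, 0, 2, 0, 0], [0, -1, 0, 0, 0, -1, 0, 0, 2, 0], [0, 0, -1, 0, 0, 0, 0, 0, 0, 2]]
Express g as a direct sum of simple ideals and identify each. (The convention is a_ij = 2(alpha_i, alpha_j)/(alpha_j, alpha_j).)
A_4 ⊕ D_6

The diagram associated to this matrix has two connected components: the simple roots {alpha_2, alpha_6, alpha_7, alpha_9} form a chain of 4 nodes with single edges (A_4), and {alpha_1, alpha_3, alpha_4, alpha_5, alpha_8, alpha_10} form a chain of 4 nodes with a fork of two nodes at one end (D_6). A semisimple Lie algebra decomposes uniquely as the direct sum of simple ideals, one per connected component of its Dynkin diagram, so g ≅ A_4 ⊕ D_6 (dimension 24 + 66 = 90).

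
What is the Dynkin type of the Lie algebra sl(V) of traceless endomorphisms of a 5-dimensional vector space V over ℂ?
A_4 (sl(5))

This is sl(5), which has dimension 5^2 - 1 = 24 and rank 5 - 1 = 4 (a Cartan subalgebra is the diagonal traceless matrices). In the classification of classical Lie algebras, the special linear algebra sl(n+1) has type A_n; here n = 4, so the Dynkin diagram is a chain of 4 nodes with single edges (A_4). Hence the type is A_4.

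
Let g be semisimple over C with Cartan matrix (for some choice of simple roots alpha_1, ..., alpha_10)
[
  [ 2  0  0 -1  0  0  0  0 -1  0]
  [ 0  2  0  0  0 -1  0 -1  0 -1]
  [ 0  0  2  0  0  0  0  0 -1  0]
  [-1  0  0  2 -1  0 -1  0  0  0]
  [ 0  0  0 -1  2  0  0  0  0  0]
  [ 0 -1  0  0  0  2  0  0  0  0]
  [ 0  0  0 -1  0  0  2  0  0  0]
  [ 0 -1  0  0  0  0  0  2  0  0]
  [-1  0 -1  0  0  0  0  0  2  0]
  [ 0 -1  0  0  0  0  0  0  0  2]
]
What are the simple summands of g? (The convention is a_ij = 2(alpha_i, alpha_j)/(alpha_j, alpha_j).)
type D_4 ⊕ type D_6

The diagram associated to this matrix has two connected components: the simple roots {alpha_2, alpha_6, alpha_8, alpha_10} form a chain of 2 nodes with a fork of two nodes at one end (D_4), and {alpha_1, alpha_3, alpha_4, alpha_5, alpha_7, alpha_9} form a chain of 4 nodes with a fork of two nodes at one end (D_6). A semisimple Lie algebra decomposes uniquely as the direct sum of simple ideals, one per connected component of its Dynkin diagram, so g ≅ D_4 ⊕ D_6 (dimension 28 + 66 = 94).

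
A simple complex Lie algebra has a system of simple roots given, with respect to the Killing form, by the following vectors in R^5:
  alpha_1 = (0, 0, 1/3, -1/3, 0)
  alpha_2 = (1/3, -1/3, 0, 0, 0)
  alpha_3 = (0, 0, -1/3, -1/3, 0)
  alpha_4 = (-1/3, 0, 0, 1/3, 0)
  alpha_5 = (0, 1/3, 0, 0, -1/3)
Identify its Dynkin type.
type D_5

Compute the Cartan integers a_ij = 2(alpha_i, alpha_j)/(alpha_j, alpha_j); the resulting 5x5 Cartan matrix is
[[2, 0, 0, -1, 0], [0, 2, 0, -1, -1], [0, 0, 2, -1, 0], [-1, -1, -1, 2, 0], [0, -1, 0, 0, 2]].
All simple roots have the same length, so the diagram is simply laced. The associated Dynkin diagram is a chain of 3 nodes with a fork of two nodes at one end (D_5), so the type is D_5 (the algebra so(10)).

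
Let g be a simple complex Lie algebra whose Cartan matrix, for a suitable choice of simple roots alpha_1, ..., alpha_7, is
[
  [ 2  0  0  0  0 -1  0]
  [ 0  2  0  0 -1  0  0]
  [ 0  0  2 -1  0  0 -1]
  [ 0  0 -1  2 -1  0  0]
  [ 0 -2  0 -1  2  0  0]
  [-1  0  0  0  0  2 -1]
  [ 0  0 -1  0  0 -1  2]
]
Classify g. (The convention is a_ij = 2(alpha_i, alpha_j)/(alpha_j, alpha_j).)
The matrix has rank 7 with 2's on the diagonal. Reading the off-diagonal entries as Dynkin edges (a single edge where a_ij = a_ji = -1; a double or triple edge where a_ij * a_ji = 2 or 3), the diagram is a chain of 7 nodes with a double edge at one end; the terminal node there is the unique short simple root (B_7). One simple-root ordering that puts it in standard form is (alpha_1, alpha_6, alpha_7, alpha_3, alpha_4, alpha_5, alpha_2). So the algebra is type B_7, i.e. so(15).

B_7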